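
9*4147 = 37323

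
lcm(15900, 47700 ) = 47700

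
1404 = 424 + 980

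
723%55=8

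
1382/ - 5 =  - 1382/5 = - 276.40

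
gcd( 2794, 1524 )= 254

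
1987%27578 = 1987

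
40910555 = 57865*707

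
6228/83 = 75+3/83 = 75.04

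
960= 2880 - 1920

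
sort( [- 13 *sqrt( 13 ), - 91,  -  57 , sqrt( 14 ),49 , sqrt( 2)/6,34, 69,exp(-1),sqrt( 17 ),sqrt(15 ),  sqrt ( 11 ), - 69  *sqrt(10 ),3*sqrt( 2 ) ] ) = [ - 69* sqrt (10),-91, - 57,-13*sqrt ( 13),sqrt (2 ) /6,exp( - 1) , sqrt( 11),sqrt( 14 ),sqrt(15 ), sqrt( 17),3 * sqrt ( 2 ),  34,49, 69]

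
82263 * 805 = 66221715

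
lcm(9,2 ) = 18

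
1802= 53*34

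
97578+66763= 164341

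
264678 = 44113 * 6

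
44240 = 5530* 8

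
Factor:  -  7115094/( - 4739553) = 37646/25077 = 2^1*3^ ( - 1 )*7^1*13^( - 1 )*643^( -1)*2689^1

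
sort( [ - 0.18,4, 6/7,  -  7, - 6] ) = [ - 7, -6,-0.18,6/7,4] 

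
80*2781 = 222480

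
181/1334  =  181/1334 = 0.14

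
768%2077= 768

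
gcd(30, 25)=5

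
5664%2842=2822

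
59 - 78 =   -  19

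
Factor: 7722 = 2^1*3^3*11^1*13^1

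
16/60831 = 16/60831 = 0.00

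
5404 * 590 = 3188360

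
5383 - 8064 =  - 2681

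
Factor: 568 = 2^3*71^1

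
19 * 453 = 8607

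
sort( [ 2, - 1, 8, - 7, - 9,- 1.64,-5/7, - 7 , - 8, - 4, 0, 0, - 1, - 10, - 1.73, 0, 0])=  [ - 10, - 9, - 8,  -  7, - 7, - 4,-1.73,  -  1.64, - 1, - 1 , - 5/7,0,0,0, 0,2, 8]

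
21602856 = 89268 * 242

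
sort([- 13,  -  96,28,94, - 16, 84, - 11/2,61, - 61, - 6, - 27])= [ - 96,-61 ,  -  27, - 16, - 13, - 6, - 11/2, 28,61,84,94]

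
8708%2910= 2888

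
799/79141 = 799/79141 = 0.01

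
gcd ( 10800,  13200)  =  1200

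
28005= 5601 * 5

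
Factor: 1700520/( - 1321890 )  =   -56684/44063 = -  2^2 * 37^1*139^( - 1)*317^( - 1)*383^1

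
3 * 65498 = 196494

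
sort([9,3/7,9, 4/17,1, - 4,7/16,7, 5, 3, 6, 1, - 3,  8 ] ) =[  -  4, - 3, 4/17,3/7, 7/16,  1, 1, 3, 5,6, 7 , 8, 9, 9]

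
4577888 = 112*40874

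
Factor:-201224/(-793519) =2^3*25153^1*793519^(- 1) 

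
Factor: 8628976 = 2^4*539311^1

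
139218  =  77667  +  61551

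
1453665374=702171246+751494128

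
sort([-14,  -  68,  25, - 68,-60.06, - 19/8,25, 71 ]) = [ - 68, - 68,- 60.06,-14, - 19/8,25,25, 71] 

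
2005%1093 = 912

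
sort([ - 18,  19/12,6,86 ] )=[ - 18, 19/12,  6,86 ] 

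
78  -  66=12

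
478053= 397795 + 80258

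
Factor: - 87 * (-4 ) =348 = 2^2*3^1*29^1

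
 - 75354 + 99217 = 23863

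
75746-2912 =72834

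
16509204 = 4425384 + 12083820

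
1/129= 1/129 = 0.01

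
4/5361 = 4/5361 =0.00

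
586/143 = 4  +  14/143 = 4.10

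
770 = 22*35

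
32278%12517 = 7244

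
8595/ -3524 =-8595/3524= - 2.44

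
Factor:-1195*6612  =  -7901340  =  - 2^2*3^1*5^1*19^1*29^1*239^1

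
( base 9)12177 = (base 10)8170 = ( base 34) 72a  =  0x1fea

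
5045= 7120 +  - 2075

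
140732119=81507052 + 59225067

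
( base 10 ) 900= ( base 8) 1604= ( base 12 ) 630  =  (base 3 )1020100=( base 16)384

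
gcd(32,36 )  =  4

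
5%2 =1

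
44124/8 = 5515 + 1/2  =  5515.50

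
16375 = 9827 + 6548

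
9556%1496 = 580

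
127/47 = 2 + 33/47 = 2.70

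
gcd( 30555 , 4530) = 15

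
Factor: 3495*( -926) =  - 3236370  =  - 2^1*3^1  *5^1*233^1*463^1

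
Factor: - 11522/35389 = - 2^1 *7^1*43^ ( - 1) = - 14/43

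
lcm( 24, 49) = 1176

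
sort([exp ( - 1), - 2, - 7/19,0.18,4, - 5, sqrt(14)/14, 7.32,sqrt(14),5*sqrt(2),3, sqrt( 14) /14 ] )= [ - 5, - 2, - 7/19,  0.18, sqrt(14 )/14 , sqrt(14 )/14, exp(-1),3, sqrt(14), 4,5 * sqrt(2), 7.32 ] 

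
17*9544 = 162248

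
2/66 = 1/33 = 0.03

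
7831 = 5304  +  2527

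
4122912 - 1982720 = 2140192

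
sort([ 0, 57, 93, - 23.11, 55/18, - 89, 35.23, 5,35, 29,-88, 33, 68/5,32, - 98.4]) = [ - 98.4, - 89, - 88,- 23.11, 0, 55/18 , 5, 68/5,29,  32 , 33,  35, 35.23, 57,93]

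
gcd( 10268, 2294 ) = 2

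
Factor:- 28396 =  - 2^2*31^1* 229^1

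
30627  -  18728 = 11899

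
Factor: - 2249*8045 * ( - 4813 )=87082595665= 5^1*13^1*173^1*1609^1*4813^1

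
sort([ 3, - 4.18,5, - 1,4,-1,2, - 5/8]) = [- 4.18, -1, - 1, - 5/8,2, 3 , 4, 5]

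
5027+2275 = 7302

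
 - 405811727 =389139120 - 794950847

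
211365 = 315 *671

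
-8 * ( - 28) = 224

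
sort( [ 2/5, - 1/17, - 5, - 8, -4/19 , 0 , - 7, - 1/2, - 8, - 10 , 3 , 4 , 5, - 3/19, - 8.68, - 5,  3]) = [ - 10, - 8.68, - 8,  -  8, - 7 , - 5, - 5, - 1/2, - 4/19, - 3/19 ,-1/17,0, 2/5,3,3, 4, 5]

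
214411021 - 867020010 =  - 652608989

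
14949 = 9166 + 5783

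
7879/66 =7879/66= 119.38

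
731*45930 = 33574830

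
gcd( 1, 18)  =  1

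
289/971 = 289/971 = 0.30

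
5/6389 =5/6389 = 0.00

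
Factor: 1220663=1220663^1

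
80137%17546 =9953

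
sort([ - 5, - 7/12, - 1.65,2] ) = [ - 5, - 1.65 , - 7/12, 2]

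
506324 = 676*749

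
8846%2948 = 2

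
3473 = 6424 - 2951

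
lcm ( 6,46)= 138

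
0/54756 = 0 = 0.00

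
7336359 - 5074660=2261699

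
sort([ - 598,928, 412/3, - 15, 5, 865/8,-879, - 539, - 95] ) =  [ - 879, - 598, - 539, -95, - 15,5, 865/8, 412/3, 928]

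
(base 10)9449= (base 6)111425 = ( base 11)7110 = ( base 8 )22351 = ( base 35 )7OY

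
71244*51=3633444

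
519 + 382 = 901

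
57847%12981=5923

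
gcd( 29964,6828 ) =12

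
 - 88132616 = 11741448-99874064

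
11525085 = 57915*199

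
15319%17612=15319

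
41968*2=83936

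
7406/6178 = 3703/3089 = 1.20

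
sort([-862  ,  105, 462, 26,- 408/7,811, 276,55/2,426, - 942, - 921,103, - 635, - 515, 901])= [ - 942, - 921, - 862,-635, - 515, - 408/7,26,55/2, 103,105 , 276, 426,462,811,901]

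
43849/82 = 534 + 61/82 =534.74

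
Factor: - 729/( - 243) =3 = 3^1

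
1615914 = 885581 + 730333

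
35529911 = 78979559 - 43449648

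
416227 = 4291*97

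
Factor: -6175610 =-2^1*5^1 * 7^1*88223^1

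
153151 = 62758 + 90393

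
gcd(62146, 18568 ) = 2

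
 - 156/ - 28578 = 26/4763  =  0.01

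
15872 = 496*32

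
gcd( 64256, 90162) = 2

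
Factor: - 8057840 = -2^4*5^1*7^1*14389^1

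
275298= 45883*6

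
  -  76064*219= - 16658016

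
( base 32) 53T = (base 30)5op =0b1010001111101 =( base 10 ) 5245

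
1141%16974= 1141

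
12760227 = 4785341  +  7974886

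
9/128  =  9/128=0.07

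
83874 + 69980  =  153854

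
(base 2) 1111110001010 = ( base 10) 8074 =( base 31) 8CE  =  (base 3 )102002001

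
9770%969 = 80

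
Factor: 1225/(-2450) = -2^( - 1) = - 1/2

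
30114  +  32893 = 63007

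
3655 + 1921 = 5576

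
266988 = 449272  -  182284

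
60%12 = 0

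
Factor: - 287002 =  - 2^1*143501^1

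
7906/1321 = 5 + 1301/1321 = 5.98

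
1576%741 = 94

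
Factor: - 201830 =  - 2^1 * 5^1*20183^1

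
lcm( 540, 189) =3780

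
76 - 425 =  - 349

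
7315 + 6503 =13818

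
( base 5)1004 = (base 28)4H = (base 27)4l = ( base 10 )129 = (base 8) 201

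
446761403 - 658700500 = - 211939097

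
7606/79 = 7606/79=96.28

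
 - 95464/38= - 2513 + 15/19 = - 2512.21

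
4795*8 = 38360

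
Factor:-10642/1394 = -41^( - 1 )*313^1 = -313/41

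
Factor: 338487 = 3^1 * 17^1*6637^1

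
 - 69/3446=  - 69/3446 = -0.02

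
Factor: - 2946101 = - 47^1*62683^1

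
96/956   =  24/239  =  0.10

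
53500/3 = 17833  +  1/3 = 17833.33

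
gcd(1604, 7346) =2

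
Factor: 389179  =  7^1*53^1 * 1049^1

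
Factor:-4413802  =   -2^1 * 2206901^1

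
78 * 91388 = 7128264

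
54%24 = 6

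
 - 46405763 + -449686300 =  - 496092063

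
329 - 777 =  -  448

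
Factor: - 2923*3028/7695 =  -8850844/7695 = - 2^2*3^( - 4 )*5^( - 1)  *  19^( - 1)*37^1 * 79^1*757^1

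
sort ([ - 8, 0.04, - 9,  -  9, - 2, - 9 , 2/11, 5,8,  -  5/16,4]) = [ -9, - 9, - 9, - 8, - 2, - 5/16,0.04,2/11, 4, 5,8] 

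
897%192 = 129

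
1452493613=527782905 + 924710708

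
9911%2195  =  1131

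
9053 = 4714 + 4339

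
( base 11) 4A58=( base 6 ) 50313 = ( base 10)6597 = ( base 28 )8BH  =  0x19c5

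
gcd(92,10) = 2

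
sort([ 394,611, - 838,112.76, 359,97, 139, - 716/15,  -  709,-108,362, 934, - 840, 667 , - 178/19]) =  [  -  840,-838, - 709, - 108 , - 716/15,-178/19,97 , 112.76, 139, 359 , 362, 394, 611, 667, 934]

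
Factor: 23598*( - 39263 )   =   -926528274 = - 2^1 * 3^3*7^1*19^1*23^1*71^1 * 79^1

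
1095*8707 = 9534165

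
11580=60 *193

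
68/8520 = 17/2130  =  0.01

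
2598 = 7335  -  4737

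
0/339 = 0 = 0.00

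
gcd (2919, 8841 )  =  21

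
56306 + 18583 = 74889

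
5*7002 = 35010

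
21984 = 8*2748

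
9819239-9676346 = 142893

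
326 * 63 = 20538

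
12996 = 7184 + 5812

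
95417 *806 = 76906102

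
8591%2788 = 227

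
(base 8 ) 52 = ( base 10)42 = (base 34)18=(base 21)20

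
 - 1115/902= - 2 + 689/902 = - 1.24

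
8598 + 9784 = 18382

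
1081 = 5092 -4011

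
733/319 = 733/319 =2.30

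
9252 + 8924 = 18176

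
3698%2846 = 852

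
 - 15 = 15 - 30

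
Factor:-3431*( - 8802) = 2^1*3^3*47^1*73^1*163^1 = 30199662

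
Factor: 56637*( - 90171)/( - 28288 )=2^(  -  7 )*3^4 * 7^1*13^(-1 )*17^( - 1 )*29^1*31^1*43^1*233^1  =  5107014927/28288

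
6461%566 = 235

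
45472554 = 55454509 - 9981955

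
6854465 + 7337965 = 14192430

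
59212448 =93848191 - 34635743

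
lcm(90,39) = 1170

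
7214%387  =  248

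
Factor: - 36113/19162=-49/26= - 2^( - 1)*7^2 *13^(- 1)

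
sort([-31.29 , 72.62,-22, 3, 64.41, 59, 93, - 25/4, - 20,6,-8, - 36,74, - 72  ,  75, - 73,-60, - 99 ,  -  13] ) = [ - 99, - 73 ,-72, - 60, - 36, -31.29, - 22,-20, - 13, - 8,-25/4, 3,  6 , 59, 64.41,72.62, 74,75,93]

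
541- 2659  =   - 2118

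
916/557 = 1 + 359/557  =  1.64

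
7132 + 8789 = 15921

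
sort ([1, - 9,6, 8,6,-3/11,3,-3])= [ - 9 , - 3, - 3/11, 1, 3,6,6, 8 ]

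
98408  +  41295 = 139703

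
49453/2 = 24726 + 1/2 = 24726.50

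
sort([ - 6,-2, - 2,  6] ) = [ - 6, - 2, - 2,6]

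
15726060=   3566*4410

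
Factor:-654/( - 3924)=2^( -1 )*3^(-1) = 1/6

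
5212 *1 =5212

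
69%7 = 6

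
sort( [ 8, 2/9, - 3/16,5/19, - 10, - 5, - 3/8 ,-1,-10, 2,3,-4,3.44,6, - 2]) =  [ -10, - 10,  -  5, -4, - 2, - 1, - 3/8, - 3/16,2/9, 5/19,2,3,3.44, 6,8]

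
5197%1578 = 463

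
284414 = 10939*26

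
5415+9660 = 15075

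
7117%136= 45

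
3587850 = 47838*75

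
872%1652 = 872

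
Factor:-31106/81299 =-2^1*103^1 * 151^1*81299^ (-1)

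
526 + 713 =1239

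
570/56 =10+5/28 = 10.18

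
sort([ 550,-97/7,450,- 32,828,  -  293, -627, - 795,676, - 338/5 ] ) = [-795, - 627,  -  293, - 338/5, - 32, - 97/7,450,  550, 676,828] 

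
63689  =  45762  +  17927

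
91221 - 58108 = 33113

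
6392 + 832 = 7224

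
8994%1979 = 1078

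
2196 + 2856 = 5052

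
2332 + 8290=10622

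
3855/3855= 1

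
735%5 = 0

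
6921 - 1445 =5476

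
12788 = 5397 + 7391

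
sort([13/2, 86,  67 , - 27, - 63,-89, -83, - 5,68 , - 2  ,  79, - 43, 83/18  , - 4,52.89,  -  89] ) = [ - 89, - 89, - 83, - 63,-43, - 27, - 5,  -  4, - 2, 83/18,13/2, 52.89, 67, 68, 79,  86 ] 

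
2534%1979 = 555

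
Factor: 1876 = 2^2*7^1*67^1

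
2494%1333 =1161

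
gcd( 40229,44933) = 49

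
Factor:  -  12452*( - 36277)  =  2^2*11^1*283^1*36277^1 = 451721204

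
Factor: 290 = 2^1*5^1*29^1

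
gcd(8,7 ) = 1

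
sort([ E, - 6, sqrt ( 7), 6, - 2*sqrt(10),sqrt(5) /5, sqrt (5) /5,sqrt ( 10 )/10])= [ - 2*sqrt(10),-6,sqrt( 10 )/10, sqrt(5) /5, sqrt( 5 )/5, sqrt (7 ),E, 6]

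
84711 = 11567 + 73144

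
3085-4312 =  - 1227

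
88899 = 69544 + 19355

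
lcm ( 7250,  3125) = 181250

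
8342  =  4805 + 3537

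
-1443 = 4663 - 6106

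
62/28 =2 + 3/14 = 2.21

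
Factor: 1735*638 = 2^1*5^1*11^1*29^1*347^1 = 1106930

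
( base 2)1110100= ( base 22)56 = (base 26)4c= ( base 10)116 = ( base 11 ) a6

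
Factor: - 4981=-17^1 * 293^1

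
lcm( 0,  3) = 0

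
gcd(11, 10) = 1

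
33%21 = 12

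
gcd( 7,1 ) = 1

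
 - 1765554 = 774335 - 2539889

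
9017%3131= 2755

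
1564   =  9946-8382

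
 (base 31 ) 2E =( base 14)56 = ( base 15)51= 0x4c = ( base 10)76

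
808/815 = 808/815 = 0.99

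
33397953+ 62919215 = 96317168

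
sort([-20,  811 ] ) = [ - 20, 811]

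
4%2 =0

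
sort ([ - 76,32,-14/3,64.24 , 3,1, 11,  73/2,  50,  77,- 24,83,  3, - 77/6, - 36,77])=[-76, - 36, -24,-77/6, - 14/3,  1,3 , 3, 11, 32,73/2, 50, 64.24,  77, 77,83] 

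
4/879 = 4/879 =0.00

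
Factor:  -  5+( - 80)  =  -5^1*17^1 = - 85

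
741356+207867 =949223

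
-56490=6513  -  63003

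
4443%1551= 1341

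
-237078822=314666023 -551744845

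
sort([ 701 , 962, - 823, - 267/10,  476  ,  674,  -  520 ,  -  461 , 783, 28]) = [ - 823, - 520, - 461 ,- 267/10,28,476,674,  701, 783,962]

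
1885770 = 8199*230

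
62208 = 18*3456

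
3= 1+2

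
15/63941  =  15/63941= 0.00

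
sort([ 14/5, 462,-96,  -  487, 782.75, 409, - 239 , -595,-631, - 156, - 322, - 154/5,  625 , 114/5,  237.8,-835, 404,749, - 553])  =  [ - 835,  -  631, - 595, - 553,-487,-322,-239, - 156, - 96 ,-154/5,  14/5,  114/5,  237.8,404, 409,  462,625,749,782.75]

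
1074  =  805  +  269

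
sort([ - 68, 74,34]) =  [-68,34, 74]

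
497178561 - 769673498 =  - 272494937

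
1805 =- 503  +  2308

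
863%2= 1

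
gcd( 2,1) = 1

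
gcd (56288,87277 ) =1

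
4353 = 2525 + 1828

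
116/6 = 58/3 =19.33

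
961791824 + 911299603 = 1873091427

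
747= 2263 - 1516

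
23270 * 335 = 7795450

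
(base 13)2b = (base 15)27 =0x25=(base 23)1E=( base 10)37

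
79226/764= 39613/382 = 103.70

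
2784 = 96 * 29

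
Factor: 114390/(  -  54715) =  - 2^1*3^2 *41^1*353^( - 1 ) = - 738/353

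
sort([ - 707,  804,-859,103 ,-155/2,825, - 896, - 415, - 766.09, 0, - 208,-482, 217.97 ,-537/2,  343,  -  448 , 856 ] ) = [ - 896, - 859, - 766.09 , - 707,  -  482, - 448,- 415, - 537/2, - 208, - 155/2, 0,103,217.97,343, 804, 825, 856 ]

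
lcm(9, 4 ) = 36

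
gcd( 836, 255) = 1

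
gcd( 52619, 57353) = 1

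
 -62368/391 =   -  160 + 192/391= - 159.51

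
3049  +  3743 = 6792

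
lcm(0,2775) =0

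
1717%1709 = 8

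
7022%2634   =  1754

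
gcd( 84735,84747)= 3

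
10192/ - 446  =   - 23+ 33/223  =  - 22.85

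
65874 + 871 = 66745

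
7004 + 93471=100475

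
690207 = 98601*7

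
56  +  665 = 721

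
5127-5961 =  - 834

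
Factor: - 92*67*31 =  - 2^2 * 23^1*31^1*67^1 = -191084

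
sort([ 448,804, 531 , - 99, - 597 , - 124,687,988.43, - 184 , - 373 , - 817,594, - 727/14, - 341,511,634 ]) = [ - 817, - 597,-373,  -  341 , - 184, - 124, - 99,- 727/14,448,511, 531,594,634, 687,804, 988.43]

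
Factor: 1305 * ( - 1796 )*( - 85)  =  199221300 = 2^2*3^2*5^2*17^1*29^1*449^1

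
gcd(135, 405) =135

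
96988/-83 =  - 1169 + 39/83 = - 1168.53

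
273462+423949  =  697411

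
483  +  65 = 548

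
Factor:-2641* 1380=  - 2^2*3^1 * 5^1*19^1*23^1*139^1 = - 3644580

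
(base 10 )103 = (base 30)3d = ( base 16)67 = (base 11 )94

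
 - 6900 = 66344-73244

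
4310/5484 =2155/2742= 0.79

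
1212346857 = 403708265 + 808638592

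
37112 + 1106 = 38218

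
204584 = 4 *51146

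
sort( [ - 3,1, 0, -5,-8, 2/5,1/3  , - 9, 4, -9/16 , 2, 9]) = [ - 9,  -  8,-5,  -  3, - 9/16, 0, 1/3  ,  2/5, 1,  2, 4, 9]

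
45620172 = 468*97479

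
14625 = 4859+9766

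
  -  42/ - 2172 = 7/362= 0.02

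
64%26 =12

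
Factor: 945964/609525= 2^2*3^( - 4 )*5^( -2 )*7^( -1 ) * 43^(-1)*173^1*1367^1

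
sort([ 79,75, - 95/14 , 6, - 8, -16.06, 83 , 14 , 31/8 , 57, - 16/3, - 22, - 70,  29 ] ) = [-70, - 22,  -  16.06, - 8, - 95/14,-16/3, 31/8,6,14  ,  29,  57,75,79, 83 ] 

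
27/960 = 9/320 = 0.03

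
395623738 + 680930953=1076554691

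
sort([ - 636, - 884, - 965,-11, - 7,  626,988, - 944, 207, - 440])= [ - 965, -944, - 884, -636, - 440, - 11, - 7,207, 626, 988]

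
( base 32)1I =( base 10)50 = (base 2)110010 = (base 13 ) 3b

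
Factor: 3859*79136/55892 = 76346456/13973 = 2^3*17^1*89^( - 1 )*157^ (-1)*227^1*2473^1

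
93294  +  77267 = 170561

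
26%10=6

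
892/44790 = 446/22395=0.02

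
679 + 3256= 3935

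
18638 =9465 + 9173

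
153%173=153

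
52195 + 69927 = 122122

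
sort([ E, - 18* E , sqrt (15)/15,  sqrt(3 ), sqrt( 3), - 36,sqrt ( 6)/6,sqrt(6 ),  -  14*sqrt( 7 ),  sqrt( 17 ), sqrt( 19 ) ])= [ - 18*E, - 14*sqrt ( 7 ), - 36,sqrt (15 ) /15,sqrt(6)/6,sqrt(3 ), sqrt (3),sqrt( 6 ),E, sqrt( 17 ),sqrt(19 ) ] 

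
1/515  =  1/515 = 0.00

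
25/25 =1 = 1.00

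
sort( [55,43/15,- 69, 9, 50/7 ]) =[ - 69, 43/15,50/7,9,55]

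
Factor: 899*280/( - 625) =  - 2^3 * 5^(-3)*  7^1 * 29^1*31^1 = - 50344/125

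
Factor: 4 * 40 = 160 = 2^5*5^1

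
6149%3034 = 81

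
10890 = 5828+5062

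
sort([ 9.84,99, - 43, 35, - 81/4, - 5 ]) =[ - 43, - 81/4, - 5, 9.84,35,99 ] 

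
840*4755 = 3994200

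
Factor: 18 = 2^1*3^2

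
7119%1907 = 1398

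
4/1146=2/573 = 0.00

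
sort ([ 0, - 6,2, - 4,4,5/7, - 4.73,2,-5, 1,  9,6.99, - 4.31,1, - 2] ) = [ - 6, - 5, -4.73, - 4.31, - 4, - 2,0,5/7,1, 1, 2,2, 4, 6.99, 9 ]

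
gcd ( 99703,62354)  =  1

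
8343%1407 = 1308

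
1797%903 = 894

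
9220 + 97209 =106429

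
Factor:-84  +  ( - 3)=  - 87 = - 3^1*29^1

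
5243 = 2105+3138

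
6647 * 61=405467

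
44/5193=44/5193 =0.01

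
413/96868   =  413/96868  =  0.00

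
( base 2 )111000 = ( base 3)2002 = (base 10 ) 56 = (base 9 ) 62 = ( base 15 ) 3b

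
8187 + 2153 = 10340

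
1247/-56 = - 1247/56 = - 22.27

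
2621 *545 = 1428445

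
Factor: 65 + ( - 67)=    - 2=- 2^1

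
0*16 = 0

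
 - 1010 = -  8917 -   -  7907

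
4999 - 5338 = - 339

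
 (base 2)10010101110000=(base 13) 4493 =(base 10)9584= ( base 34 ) 89u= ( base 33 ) 8QE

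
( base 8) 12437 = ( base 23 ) a52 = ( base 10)5407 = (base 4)1110133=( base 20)da7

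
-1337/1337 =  - 1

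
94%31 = 1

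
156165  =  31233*5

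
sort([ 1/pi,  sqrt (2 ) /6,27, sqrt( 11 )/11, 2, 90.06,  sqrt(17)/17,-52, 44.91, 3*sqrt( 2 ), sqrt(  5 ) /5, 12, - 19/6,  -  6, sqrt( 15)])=[- 52, - 6,-19/6, sqrt( 2 )/6,sqrt( 17)/17,sqrt( 11) /11,1/pi,  sqrt( 5 ) /5, 2, sqrt(15), 3*sqrt( 2 ),12, 27 , 44.91, 90.06]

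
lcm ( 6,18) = 18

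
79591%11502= 10579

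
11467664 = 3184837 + 8282827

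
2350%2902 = 2350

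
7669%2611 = 2447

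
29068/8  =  3633 + 1/2 = 3633.50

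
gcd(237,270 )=3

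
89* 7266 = 646674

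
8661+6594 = 15255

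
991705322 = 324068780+667636542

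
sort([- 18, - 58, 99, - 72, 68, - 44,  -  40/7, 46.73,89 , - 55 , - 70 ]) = [ - 72, - 70,-58, - 55,-44,- 18,-40/7, 46.73,68, 89 , 99 ]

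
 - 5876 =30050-35926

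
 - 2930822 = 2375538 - 5306360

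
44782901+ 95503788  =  140286689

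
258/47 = 258/47 = 5.49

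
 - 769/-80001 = 769/80001 = 0.01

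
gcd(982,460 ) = 2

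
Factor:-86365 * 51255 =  - 4426638075 = - 3^2*5^2*17^1*23^1*67^1*751^1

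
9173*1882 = 17263586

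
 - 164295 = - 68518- 95777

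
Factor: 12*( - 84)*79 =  - 2^4*3^2*7^1*79^1 = - 79632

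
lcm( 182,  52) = 364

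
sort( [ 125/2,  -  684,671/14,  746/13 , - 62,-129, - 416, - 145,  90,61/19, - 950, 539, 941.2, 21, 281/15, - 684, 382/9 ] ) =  [ - 950,  -  684, - 684, - 416,-145,- 129 ,-62,61/19,281/15,21, 382/9,671/14,746/13,125/2,90, 539,941.2] 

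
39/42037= 39/42037 = 0.00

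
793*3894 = 3087942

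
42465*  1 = 42465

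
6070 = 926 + 5144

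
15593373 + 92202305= 107795678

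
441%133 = 42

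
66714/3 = 22238 = 22238.00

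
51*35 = 1785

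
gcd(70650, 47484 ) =18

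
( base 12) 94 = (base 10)112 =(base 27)44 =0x70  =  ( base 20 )5c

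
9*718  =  6462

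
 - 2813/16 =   -  176 + 3/16 = -175.81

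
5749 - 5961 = - 212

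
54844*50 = 2742200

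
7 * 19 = 133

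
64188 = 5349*12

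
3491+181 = 3672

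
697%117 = 112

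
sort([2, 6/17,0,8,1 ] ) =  [ 0,  6/17, 1,2,8] 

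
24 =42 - 18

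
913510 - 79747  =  833763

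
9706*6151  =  59701606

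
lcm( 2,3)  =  6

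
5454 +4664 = 10118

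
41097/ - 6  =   - 6850 + 1/2 = - 6849.50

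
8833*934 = 8250022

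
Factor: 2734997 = 1303^1*2099^1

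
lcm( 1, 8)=8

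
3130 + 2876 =6006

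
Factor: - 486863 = -13^1*17^1*2203^1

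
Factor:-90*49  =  -2^1*3^2*5^1*7^2 = - 4410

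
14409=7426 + 6983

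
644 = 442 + 202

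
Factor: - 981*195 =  - 191295 =- 3^3*5^1*13^1*109^1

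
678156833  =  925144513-246987680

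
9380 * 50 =469000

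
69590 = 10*6959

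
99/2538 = 11/282 = 0.04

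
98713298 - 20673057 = 78040241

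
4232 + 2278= 6510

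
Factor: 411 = 3^1*137^1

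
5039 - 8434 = - 3395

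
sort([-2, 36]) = [ - 2, 36 ]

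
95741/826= 115+751/826 = 115.91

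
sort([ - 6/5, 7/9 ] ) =[ - 6/5,7/9]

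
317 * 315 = 99855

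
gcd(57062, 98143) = 1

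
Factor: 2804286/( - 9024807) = - 2^1 * 11^ ( - 1)*19^1 * 1447^1*16087^ ( - 1) = - 54986/176957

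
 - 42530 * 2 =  - 85060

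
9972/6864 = 831/572=1.45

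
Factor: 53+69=2^1*61^1=122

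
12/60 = 1/5 = 0.20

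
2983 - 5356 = - 2373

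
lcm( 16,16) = 16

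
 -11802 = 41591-53393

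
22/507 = 22/507 = 0.04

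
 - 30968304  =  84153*(  -  368 )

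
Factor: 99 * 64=6336 = 2^6 * 3^2*11^1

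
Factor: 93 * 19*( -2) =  - 2^1*3^1*19^1*31^1 = - 3534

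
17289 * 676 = 11687364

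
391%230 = 161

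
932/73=932/73 = 12.77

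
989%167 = 154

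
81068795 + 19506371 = 100575166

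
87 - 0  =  87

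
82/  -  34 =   -  3 + 10/17 = - 2.41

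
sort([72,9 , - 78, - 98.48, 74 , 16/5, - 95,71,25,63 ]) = [-98.48, - 95 , - 78,16/5, 9,25 , 63,71,72, 74]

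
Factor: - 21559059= - 3^2 * 67^1*35753^1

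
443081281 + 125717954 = 568799235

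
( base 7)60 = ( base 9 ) 46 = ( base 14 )30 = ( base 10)42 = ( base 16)2A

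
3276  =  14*234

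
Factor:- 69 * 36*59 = - 146556 = - 2^2 *3^3*23^1*59^1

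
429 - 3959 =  - 3530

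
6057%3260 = 2797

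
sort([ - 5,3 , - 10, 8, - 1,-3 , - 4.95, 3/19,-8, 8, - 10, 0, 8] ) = [  -  10 ,  -  10,-8, - 5 , - 4.95, -3, - 1, 0, 3/19 , 3,8,8 , 8 ] 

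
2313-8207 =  - 5894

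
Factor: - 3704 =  - 2^3*463^1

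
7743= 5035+2708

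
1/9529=1/9529  =  0.00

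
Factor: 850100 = 2^2*5^2  *  8501^1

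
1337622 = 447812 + 889810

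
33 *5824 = 192192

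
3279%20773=3279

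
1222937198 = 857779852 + 365157346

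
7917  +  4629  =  12546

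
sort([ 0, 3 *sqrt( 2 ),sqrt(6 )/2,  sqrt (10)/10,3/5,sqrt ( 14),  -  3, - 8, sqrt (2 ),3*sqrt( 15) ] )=[ - 8,-3 , 0,  sqrt( 10) /10, 3/5,sqrt ( 6)/2 , sqrt (2 ),sqrt( 14),3*sqrt(2 ),3 * sqrt(15) ] 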